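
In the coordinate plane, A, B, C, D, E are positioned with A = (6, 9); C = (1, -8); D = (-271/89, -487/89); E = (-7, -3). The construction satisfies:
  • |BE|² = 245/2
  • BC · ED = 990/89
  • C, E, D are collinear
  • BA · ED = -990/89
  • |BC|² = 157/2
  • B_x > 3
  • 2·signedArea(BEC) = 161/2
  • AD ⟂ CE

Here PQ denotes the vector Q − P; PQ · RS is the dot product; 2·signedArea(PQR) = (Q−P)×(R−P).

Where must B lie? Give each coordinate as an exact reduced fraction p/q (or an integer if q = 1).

B = (7/2, 1/2)

1. B_x = 7/2  [2·signedArea(BEC) = 161/2 ∩ BC · ED = 990/89]
2. B_y = 1/2  [2·signedArea(BEC) = 161/2 ∩ BC · ED = 990/89]
   → B = (7/2, 1/2)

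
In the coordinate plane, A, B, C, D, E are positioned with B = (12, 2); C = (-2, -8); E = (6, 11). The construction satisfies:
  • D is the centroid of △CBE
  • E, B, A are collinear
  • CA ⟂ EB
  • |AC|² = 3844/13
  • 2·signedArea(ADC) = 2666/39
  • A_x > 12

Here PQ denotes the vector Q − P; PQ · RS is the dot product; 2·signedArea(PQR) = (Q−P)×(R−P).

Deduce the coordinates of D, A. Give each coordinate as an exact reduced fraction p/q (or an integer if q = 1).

A = (160/13, 20/13)
D = (16/3, 5/3)

1. D_x = 16/3  [D is the centroid of △CBE]
2. D_y = 5/3  [D is the centroid of △CBE]
   → D = (16/3, 5/3)
3. A_x = 160/13  [E, B, A are collinear ∩ CA ⟂ EB]
4. A_y = 20/13  [E, B, A are collinear ∩ CA ⟂ EB]
   → A = (160/13, 20/13)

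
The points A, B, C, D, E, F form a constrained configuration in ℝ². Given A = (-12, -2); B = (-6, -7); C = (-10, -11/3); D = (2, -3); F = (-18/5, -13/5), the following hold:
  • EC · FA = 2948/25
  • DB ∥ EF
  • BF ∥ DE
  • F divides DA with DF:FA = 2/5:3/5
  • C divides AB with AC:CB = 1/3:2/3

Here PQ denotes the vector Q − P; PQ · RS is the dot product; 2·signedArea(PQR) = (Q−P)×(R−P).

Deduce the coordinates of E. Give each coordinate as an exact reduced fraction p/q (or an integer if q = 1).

E = (22/5, 7/5)

1. E_x = 22/5  [DB ∥ EF ∩ BF ∥ DE]
2. E_y = 7/5  [DB ∥ EF ∩ BF ∥ DE]
   → E = (22/5, 7/5)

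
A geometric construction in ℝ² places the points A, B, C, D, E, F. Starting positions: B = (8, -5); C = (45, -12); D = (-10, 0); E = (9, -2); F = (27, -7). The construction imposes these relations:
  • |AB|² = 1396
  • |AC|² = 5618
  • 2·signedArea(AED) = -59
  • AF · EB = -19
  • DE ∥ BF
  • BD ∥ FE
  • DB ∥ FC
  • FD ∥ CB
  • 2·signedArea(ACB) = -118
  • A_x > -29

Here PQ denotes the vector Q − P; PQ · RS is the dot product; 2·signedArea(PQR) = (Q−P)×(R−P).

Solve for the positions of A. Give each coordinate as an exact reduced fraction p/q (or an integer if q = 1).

A = (-28, 5)

1. A_x = -28  [2·signedArea(ACB) = -118 ∩ AF · EB = -19]
2. A_y = 5  [2·signedArea(ACB) = -118 ∩ AF · EB = -19]
   → A = (-28, 5)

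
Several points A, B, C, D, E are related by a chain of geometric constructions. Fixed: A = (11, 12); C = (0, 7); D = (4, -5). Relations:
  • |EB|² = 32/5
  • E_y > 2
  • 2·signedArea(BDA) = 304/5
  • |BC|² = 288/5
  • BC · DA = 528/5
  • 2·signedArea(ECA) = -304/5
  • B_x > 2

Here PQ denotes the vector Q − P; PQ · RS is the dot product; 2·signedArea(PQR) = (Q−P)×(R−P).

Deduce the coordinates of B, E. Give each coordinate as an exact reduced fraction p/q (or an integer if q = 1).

B = (12/5, -1/5)
E = (8/5, 11/5)

1. B_x = 12/5  [BC · DA = 528/5 ∩ 2·signedArea(BDA) = 304/5]
2. B_y = -1/5  [BC · DA = 528/5 ∩ 2·signedArea(BDA) = 304/5]
   → B = (12/5, -1/5)
3. E_x = 8/5  [line -5·x + 11·y + -81/5 = 0 ∩ |EB|² = 32/5]
4. E_y = 11/5  [line -5·x + 11·y + -81/5 = 0 ∩ |EB|² = 32/5]
   → E = (8/5, 11/5)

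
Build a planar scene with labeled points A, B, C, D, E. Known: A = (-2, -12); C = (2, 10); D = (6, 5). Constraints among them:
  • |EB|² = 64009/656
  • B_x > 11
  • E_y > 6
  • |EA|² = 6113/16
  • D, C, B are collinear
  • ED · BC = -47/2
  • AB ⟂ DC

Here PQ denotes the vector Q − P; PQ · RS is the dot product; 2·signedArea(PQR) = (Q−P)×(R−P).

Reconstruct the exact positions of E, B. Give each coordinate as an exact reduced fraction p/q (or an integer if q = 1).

B = (458/41, -60/41)
E = (5, 25/4)

1. B_x = 458/41  [D, C, B are collinear ∩ AB ⟂ DC]
2. B_y = -60/41  [D, C, B are collinear ∩ AB ⟂ DC]
   → B = (458/41, -60/41)
3. E_x = 5  [line 376/41·x + -470/41·y + 2115/82 = 0 ∩ |EB|² = 64009/656]
4. E_y = 25/4  [line 376/41·x + -470/41·y + 2115/82 = 0 ∩ |EB|² = 64009/656]
   → E = (5, 25/4)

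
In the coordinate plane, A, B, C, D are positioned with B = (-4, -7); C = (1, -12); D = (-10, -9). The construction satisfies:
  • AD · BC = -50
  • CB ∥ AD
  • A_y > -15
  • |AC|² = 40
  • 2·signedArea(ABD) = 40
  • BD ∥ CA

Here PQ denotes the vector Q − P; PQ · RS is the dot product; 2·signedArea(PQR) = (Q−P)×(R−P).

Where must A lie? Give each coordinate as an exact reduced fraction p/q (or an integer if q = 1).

A = (-5, -14)

1. A_x = -5  [CB ∥ AD ∩ BD ∥ CA]
2. A_y = -14  [CB ∥ AD ∩ BD ∥ CA]
   → A = (-5, -14)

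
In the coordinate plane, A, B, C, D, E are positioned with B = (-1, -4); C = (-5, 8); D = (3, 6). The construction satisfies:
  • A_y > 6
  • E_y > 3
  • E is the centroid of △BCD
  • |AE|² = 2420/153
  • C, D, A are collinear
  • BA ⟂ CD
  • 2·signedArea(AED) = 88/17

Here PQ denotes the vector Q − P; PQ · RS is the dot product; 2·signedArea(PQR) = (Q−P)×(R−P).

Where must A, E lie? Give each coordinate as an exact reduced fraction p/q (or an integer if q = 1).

1. A_x = 27/17  [C, D, A are collinear ∩ BA ⟂ CD]
2. A_y = 108/17  [C, D, A are collinear ∩ BA ⟂ CD]
   → A = (27/17, 108/17)
3. E_x = -1  [E is the centroid of △BCD]
4. E_y = 10/3  [E is the centroid of △BCD]
   → E = (-1, 10/3)

A = (27/17, 108/17)
E = (-1, 10/3)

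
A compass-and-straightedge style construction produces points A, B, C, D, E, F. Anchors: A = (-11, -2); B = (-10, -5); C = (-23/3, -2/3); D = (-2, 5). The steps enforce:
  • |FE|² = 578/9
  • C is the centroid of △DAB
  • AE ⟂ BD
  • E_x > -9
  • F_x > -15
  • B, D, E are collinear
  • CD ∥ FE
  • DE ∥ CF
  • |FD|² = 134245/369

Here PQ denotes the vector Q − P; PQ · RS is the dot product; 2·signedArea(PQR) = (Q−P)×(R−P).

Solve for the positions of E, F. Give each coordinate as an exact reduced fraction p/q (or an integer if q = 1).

E = (-366/41, -150/41)
F = (-1795/123, -1147/123)

1. E_x = -366/41  [B, D, E are collinear ∩ AE ⟂ BD]
2. E_y = -150/41  [B, D, E are collinear ∩ AE ⟂ BD]
   → E = (-366/41, -150/41)
3. F_x = -1795/123  [CD ∥ FE ∩ DE ∥ CF]
4. F_y = -1147/123  [CD ∥ FE ∩ DE ∥ CF]
   → F = (-1795/123, -1147/123)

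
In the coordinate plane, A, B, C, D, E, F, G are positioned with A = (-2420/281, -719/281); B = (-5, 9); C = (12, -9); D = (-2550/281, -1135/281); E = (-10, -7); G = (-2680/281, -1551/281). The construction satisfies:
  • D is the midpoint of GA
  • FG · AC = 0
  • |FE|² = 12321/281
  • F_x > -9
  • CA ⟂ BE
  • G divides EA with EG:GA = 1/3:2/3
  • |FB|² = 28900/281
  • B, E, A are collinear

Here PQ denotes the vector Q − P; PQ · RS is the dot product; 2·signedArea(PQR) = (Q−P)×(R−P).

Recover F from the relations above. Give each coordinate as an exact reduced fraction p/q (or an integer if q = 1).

F = (-2255/281, -191/281)

1. F_x = -2255/281  [line -5792/281·x + 1810/281·y + -45250/281 = 0 ∩ |FE|² = 12321/281]
2. F_y = -191/281  [line -5792/281·x + 1810/281·y + -45250/281 = 0 ∩ |FE|² = 12321/281]
   → F = (-2255/281, -191/281)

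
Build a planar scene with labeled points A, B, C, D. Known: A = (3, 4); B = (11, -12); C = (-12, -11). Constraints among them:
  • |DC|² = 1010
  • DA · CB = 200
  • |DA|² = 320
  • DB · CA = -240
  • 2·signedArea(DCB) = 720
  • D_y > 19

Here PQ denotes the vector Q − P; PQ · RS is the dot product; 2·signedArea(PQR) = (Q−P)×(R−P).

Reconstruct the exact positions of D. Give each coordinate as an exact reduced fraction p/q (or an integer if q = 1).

1. D_x = -5  [DB · CA = -240 ∩ DA · CB = 200]
2. D_y = 20  [DB · CA = -240 ∩ DA · CB = 200]
   → D = (-5, 20)

D = (-5, 20)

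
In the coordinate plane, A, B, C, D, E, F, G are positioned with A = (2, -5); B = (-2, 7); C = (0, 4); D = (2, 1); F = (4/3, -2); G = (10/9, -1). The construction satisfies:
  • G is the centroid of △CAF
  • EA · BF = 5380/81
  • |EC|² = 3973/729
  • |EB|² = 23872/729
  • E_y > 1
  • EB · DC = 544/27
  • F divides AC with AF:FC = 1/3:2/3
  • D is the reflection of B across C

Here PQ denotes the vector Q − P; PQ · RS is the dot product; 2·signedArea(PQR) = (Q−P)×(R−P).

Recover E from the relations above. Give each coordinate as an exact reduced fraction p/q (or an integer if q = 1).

E = (2/27, 5/3)

1. E_x = 2/27  [EA · BF = 5380/81 ∩ EB · DC = 544/27]
2. E_y = 5/3  [EA · BF = 5380/81 ∩ EB · DC = 544/27]
   → E = (2/27, 5/3)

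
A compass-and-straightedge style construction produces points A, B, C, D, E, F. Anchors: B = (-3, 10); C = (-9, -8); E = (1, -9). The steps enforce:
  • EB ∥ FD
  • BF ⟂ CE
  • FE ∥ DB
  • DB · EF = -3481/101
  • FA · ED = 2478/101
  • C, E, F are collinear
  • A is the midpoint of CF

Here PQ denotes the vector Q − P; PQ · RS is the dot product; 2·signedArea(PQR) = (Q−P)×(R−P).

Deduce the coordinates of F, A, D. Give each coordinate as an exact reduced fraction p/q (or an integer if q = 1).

A = (-699/101, -829/101)
D = (-893/101, 1069/101)
F = (-489/101, -850/101)

1. F_x = -489/101  [C, E, F are collinear ∩ BF ⟂ CE]
2. F_y = -850/101  [C, E, F are collinear ∩ BF ⟂ CE]
   → F = (-489/101, -850/101)
3. A_x = -699/101  [A is the midpoint of CF]
4. A_y = -829/101  [A is the midpoint of CF]
   → A = (-699/101, -829/101)
5. D_x = -893/101  [FE ∥ DB ∩ EB ∥ FD]
6. D_y = 1069/101  [FE ∥ DB ∩ EB ∥ FD]
   → D = (-893/101, 1069/101)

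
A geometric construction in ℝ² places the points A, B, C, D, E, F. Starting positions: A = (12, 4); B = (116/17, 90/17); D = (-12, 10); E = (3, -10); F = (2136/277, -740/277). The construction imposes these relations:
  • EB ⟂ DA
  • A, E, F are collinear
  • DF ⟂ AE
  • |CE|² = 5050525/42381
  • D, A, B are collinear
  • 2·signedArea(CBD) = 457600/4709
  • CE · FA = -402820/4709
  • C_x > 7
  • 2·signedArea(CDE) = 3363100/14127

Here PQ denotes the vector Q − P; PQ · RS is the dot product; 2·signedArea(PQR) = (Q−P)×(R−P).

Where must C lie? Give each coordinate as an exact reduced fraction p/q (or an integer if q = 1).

1. C_x = 104756/14127  [CE · FA = -402820/4709 ∩ 2·signedArea(CDE) = 3363100/14127]
2. C_y = -230/14127  [CE · FA = -402820/4709 ∩ 2·signedArea(CDE) = 3363100/14127]
   → C = (104756/14127, -230/14127)

C = (104756/14127, -230/14127)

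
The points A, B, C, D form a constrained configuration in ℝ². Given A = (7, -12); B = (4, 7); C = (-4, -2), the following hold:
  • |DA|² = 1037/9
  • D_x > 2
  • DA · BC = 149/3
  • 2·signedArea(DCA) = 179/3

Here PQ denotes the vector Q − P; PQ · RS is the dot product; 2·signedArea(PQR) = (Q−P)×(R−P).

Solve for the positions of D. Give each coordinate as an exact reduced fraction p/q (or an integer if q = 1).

D = (7/3, -7/3)

1. D_x = 7/3  [DA · BC = 149/3 ∩ 2·signedArea(DCA) = 179/3]
2. D_y = -7/3  [DA · BC = 149/3 ∩ 2·signedArea(DCA) = 179/3]
   → D = (7/3, -7/3)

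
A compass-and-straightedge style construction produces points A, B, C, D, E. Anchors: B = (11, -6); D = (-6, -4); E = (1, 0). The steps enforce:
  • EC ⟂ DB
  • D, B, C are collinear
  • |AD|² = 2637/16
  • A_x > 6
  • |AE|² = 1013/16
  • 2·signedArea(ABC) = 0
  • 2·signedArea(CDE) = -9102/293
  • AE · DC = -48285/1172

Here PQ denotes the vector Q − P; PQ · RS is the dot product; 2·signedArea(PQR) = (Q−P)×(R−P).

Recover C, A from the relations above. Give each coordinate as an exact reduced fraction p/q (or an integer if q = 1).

1. C_x = 129/293  [D, B, C are collinear ∩ EC ⟂ DB]
2. C_y = -1394/293  [D, B, C are collinear ∩ EC ⟂ DB]
   → C = (129/293, -1394/293)
3. A_x = 27/4  [2·signedArea(ABC) = 0 ∩ AE · DC = -48285/1172]
4. A_y = -11/2  [2·signedArea(ABC) = 0 ∩ AE · DC = -48285/1172]
   → A = (27/4, -11/2)

A = (27/4, -11/2)
C = (129/293, -1394/293)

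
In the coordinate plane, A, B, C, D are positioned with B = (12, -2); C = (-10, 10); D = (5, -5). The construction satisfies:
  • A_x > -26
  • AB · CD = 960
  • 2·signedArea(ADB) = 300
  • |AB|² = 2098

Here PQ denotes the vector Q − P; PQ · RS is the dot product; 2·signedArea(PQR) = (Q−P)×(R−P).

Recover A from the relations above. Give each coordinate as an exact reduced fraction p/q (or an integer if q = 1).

1. A_x = -25  [AB · CD = 960 ∩ 2·signedArea(ADB) = 300]
2. A_y = 25  [AB · CD = 960 ∩ 2·signedArea(ADB) = 300]
   → A = (-25, 25)

A = (-25, 25)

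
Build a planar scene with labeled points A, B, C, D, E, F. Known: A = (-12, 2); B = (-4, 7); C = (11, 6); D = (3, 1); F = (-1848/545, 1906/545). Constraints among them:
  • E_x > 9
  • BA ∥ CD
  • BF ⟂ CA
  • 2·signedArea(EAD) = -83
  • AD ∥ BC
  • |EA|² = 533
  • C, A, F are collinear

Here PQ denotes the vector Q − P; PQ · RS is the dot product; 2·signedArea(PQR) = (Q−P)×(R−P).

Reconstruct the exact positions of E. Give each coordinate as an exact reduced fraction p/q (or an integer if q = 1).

1. E_x = 10  [line 1·x + 15·y + 65 = 0 ∩ |EA|² = 533]
2. E_y = -5  [line 1·x + 15·y + 65 = 0 ∩ |EA|² = 533]
   → E = (10, -5)

E = (10, -5)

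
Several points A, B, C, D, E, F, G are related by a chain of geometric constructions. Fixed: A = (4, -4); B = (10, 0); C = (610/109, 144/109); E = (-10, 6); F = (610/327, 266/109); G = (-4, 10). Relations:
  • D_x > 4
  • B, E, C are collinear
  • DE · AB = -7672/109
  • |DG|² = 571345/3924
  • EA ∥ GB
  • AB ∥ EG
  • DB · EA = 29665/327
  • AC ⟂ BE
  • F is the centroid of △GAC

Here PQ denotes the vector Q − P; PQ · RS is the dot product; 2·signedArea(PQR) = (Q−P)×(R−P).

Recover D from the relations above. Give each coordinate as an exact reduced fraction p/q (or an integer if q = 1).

1. D_x = 1525/327  [DE · AB = -7672/109 ∩ DB · EA = 29665/327]
2. D_y = 349/218  [DE · AB = -7672/109 ∩ DB · EA = 29665/327]
   → D = (1525/327, 349/218)

D = (1525/327, 349/218)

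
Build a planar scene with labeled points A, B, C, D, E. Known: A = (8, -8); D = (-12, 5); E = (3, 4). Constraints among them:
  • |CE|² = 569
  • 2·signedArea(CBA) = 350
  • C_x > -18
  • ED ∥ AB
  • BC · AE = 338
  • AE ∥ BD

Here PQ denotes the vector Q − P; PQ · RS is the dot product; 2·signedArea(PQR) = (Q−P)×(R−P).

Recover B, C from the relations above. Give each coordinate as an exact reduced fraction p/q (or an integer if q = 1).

1. B_x = -7  [AE ∥ BD ∩ ED ∥ AB]
2. B_y = -7  [AE ∥ BD ∩ ED ∥ AB]
   → B = (-7, -7)
3. C_x = -17  [2·signedArea(CBA) = 350 ∩ BC · AE = 338]
4. C_y = 17  [2·signedArea(CBA) = 350 ∩ BC · AE = 338]
   → C = (-17, 17)

B = (-7, -7)
C = (-17, 17)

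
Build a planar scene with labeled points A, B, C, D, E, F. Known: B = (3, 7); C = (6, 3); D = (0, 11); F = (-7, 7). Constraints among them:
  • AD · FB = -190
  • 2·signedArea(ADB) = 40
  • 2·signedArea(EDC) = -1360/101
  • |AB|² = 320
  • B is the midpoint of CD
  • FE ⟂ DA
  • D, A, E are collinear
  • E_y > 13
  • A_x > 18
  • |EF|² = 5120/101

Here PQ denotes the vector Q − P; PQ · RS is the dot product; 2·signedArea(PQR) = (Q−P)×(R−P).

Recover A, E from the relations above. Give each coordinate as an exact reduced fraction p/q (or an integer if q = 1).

A = (19, -1)
E = (-323/101, 1315/101)

1. A_x = 19  [AD · FB = -190 ∩ 2·signedArea(ADB) = 40]
2. A_y = -1  [AD · FB = -190 ∩ 2·signedArea(ADB) = 40]
   → A = (19, -1)
3. E_x = -323/101  [D, A, E are collinear ∩ FE ⟂ DA]
4. E_y = 1315/101  [D, A, E are collinear ∩ FE ⟂ DA]
   → E = (-323/101, 1315/101)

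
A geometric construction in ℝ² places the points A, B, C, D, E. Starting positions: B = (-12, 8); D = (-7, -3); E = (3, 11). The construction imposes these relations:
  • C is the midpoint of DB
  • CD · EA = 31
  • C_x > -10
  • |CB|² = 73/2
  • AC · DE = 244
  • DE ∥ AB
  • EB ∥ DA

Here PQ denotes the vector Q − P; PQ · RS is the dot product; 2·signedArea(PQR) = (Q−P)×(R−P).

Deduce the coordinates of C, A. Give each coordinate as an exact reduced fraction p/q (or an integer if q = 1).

A = (-22, -6)
C = (-19/2, 5/2)

1. C_x = -19/2  [C is the midpoint of DB]
2. C_y = 5/2  [C is the midpoint of DB]
   → C = (-19/2, 5/2)
3. A_x = -22  [DE ∥ AB ∩ EB ∥ DA]
4. A_y = -6  [DE ∥ AB ∩ EB ∥ DA]
   → A = (-22, -6)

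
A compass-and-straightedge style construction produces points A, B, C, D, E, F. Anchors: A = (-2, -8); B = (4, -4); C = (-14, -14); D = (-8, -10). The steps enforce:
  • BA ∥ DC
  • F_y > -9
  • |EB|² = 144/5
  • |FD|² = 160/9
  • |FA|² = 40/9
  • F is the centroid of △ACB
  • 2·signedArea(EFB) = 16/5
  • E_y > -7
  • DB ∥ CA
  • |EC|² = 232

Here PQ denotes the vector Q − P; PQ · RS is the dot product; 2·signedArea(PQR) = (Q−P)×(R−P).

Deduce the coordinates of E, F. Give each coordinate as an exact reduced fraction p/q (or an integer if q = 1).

1. F_x = -4  [F is the centroid of △ACB]
2. F_y = -26/3  [F is the centroid of △ACB]
   → F = (-4, -26/3)
3. E_x = -4/5  [line -14/3·x + 8·y + 712/15 = 0 ∩ |EC|² = 232]
4. E_y = -32/5  [line -14/3·x + 8·y + 712/15 = 0 ∩ |EC|² = 232]
   → E = (-4/5, -32/5)

E = (-4/5, -32/5)
F = (-4, -26/3)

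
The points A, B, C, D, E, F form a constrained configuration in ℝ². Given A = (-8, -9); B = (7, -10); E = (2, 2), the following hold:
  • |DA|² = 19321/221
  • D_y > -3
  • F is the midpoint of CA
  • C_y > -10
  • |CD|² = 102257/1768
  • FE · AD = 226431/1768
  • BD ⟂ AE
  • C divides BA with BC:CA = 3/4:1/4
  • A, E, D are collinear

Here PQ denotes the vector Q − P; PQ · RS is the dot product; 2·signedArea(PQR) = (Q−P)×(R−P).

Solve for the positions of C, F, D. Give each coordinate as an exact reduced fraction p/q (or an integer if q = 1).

1. C_x = -17/4  [C divides BA with BC:CA = 3/4:1/4]
2. C_y = -37/4  [C divides BA with BC:CA = 3/4:1/4]
   → C = (-17/4, -37/4)
3. F_x = -49/8  [F is the midpoint of CA]
4. F_y = -73/8  [F is the midpoint of CA]
   → F = (-49/8, -73/8)
5. D_x = -378/221  [A, E, D are collinear ∩ BD ⟂ AE]
6. D_y = -460/221  [A, E, D are collinear ∩ BD ⟂ AE]
   → D = (-378/221, -460/221)

C = (-17/4, -37/4)
D = (-378/221, -460/221)
F = (-49/8, -73/8)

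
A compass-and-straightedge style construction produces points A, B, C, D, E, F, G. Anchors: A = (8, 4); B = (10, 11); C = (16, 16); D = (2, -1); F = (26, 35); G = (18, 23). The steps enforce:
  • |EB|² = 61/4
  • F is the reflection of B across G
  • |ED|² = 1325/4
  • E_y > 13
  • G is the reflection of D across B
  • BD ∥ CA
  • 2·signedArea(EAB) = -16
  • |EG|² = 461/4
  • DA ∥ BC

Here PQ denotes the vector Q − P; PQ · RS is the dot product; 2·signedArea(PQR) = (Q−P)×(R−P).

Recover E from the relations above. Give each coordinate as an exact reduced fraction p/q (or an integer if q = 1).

E = (13, 27/2)

1. E_x = 13  [line -7·x + 2·y + 64 = 0 ∩ |EB|² = 61/4]
2. E_y = 27/2  [line -7·x + 2·y + 64 = 0 ∩ |EB|² = 61/4]
   → E = (13, 27/2)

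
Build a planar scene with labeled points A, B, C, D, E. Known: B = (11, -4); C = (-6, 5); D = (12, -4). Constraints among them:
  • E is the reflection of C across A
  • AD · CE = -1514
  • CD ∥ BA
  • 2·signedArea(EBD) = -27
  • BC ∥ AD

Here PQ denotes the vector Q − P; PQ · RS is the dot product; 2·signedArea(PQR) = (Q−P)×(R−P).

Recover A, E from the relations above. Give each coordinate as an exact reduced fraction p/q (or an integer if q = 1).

1. A_x = 29  [BC ∥ AD ∩ CD ∥ BA]
2. A_y = -13  [BC ∥ AD ∩ CD ∥ BA]
   → A = (29, -13)
3. E_x = 64  [E is the reflection of C across A]
4. E_y = -31  [E is the reflection of C across A]
   → E = (64, -31)

A = (29, -13)
E = (64, -31)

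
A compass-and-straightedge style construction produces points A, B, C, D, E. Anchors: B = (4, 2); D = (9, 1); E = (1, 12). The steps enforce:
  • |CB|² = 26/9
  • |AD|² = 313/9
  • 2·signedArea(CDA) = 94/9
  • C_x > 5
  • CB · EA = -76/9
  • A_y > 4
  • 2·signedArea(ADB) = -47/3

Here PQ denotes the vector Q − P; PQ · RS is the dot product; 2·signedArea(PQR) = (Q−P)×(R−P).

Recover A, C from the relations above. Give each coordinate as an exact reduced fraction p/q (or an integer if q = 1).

A = (14/3, 5)
C = (17/3, 5/3)

1. A_x = 14/3  [line -1·x + -5·y + 89/3 = 0 ∩ |AD|² = 313/9]
2. A_y = 5  [line -1·x + -5·y + 89/3 = 0 ∩ |AD|² = 313/9]
   → A = (14/3, 5)
3. C_x = 17/3  [2·signedArea(CDA) = 94/9 ∩ CB · EA = -76/9]
4. C_y = 5/3  [2·signedArea(CDA) = 94/9 ∩ CB · EA = -76/9]
   → C = (17/3, 5/3)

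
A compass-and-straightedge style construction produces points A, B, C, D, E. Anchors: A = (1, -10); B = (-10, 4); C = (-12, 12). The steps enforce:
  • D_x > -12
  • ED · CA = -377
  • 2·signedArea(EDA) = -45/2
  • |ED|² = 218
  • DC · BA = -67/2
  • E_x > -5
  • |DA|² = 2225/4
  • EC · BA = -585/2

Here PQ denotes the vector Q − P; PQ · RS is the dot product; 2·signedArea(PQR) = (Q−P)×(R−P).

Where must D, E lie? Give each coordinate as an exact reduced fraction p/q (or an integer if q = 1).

D = (-23/2, 10)
E = (-9/2, -3)

1. D_x = -23/2  [line -11·x + 14·y + -533/2 = 0 ∩ |DA|² = 2225/4]
2. D_y = 10  [line -11·x + 14·y + -533/2 = 0 ∩ |DA|² = 2225/4]
   → D = (-23/2, 10)
3. E_x = -9/2  [ED · CA = -377 ∩ EC · BA = -585/2]
4. E_y = -3  [ED · CA = -377 ∩ EC · BA = -585/2]
   → E = (-9/2, -3)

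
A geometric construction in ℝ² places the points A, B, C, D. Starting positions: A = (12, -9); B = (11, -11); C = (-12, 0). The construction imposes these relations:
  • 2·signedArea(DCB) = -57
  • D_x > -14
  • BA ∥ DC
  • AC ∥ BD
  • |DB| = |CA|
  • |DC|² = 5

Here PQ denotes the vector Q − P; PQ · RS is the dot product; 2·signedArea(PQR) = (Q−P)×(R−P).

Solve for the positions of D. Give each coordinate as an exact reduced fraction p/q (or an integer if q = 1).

D = (-13, -2)

1. D_x = -13  [BA ∥ DC ∩ AC ∥ BD]
2. D_y = -2  [BA ∥ DC ∩ AC ∥ BD]
   → D = (-13, -2)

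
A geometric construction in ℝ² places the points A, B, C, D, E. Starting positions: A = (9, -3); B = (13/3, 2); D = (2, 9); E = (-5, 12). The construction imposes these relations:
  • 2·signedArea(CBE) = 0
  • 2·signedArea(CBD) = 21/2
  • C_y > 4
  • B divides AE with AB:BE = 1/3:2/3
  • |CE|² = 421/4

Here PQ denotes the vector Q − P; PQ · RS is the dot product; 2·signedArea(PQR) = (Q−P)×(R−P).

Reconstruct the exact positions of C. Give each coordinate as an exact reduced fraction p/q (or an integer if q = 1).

1. C_x = 2  [2·signedArea(CBE) = 0 ∩ 2·signedArea(CBD) = 21/2]
2. C_y = 9/2  [2·signedArea(CBE) = 0 ∩ 2·signedArea(CBD) = 21/2]
   → C = (2, 9/2)

C = (2, 9/2)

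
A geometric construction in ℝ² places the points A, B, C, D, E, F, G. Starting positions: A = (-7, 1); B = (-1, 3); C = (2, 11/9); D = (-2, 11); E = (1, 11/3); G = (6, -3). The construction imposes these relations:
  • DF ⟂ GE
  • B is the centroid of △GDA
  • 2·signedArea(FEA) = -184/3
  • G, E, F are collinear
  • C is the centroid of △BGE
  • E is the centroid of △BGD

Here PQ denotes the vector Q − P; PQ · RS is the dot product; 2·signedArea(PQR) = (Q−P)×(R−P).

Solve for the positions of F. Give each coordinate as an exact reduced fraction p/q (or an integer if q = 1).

1. F_x = -18/5  [G, E, F are collinear ∩ DF ⟂ GE]
2. F_y = 49/5  [G, E, F are collinear ∩ DF ⟂ GE]
   → F = (-18/5, 49/5)

F = (-18/5, 49/5)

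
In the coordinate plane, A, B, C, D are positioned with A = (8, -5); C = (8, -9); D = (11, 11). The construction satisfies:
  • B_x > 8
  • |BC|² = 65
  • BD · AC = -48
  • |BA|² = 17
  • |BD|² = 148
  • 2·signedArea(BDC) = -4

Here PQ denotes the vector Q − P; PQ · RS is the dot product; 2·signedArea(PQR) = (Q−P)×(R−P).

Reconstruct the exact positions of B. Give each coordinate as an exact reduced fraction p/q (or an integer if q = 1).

B = (9, -1)

1. B_x = 9  [2·signedArea(BDC) = -4 ∩ BD · AC = -48]
2. B_y = -1  [2·signedArea(BDC) = -4 ∩ BD · AC = -48]
   → B = (9, -1)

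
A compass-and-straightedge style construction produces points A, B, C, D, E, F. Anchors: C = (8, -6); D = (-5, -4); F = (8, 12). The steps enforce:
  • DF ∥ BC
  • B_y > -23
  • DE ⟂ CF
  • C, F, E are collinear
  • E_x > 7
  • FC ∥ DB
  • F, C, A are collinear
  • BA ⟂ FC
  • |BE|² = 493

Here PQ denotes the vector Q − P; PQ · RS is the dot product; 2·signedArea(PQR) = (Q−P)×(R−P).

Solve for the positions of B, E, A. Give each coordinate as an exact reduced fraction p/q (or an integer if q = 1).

1. B_x = -5  [DF ∥ BC ∩ FC ∥ DB]
2. B_y = -22  [DF ∥ BC ∩ FC ∥ DB]
   → B = (-5, -22)
3. E_x = 8  [C, F, E are collinear ∩ DE ⟂ CF]
4. E_y = -4  [C, F, E are collinear ∩ DE ⟂ CF]
   → E = (8, -4)
5. A_x = 8  [F, C, A are collinear ∩ BA ⟂ FC]
6. A_y = -22  [F, C, A are collinear ∩ BA ⟂ FC]
   → A = (8, -22)

A = (8, -22)
B = (-5, -22)
E = (8, -4)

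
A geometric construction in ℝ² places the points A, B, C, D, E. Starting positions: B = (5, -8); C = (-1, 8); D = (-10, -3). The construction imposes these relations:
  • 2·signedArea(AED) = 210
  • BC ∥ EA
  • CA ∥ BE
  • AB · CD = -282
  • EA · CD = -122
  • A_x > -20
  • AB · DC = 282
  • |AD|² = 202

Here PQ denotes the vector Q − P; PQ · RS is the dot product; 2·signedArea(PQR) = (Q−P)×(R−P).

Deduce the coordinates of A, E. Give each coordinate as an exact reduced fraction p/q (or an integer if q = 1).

A = (-19, -14)
E = (-13, -30)

1. A_x = -19  [line -9·x + -11·y + -325 = 0 ∩ |AD|² = 202]
2. A_y = -14  [line -9·x + -11·y + -325 = 0 ∩ |AD|² = 202]
   → A = (-19, -14)
3. E_x = -13  [BC ∥ EA ∩ CA ∥ BE]
4. E_y = -30  [BC ∥ EA ∩ CA ∥ BE]
   → E = (-13, -30)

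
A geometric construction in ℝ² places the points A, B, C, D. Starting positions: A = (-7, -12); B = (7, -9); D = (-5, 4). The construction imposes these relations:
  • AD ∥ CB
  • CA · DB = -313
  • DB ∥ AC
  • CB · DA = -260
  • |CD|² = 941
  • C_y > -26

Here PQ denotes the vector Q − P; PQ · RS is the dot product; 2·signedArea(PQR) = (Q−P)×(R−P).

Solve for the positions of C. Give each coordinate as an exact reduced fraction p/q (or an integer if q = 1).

C = (5, -25)

1. C_x = 5  [AD ∥ CB ∩ DB ∥ AC]
2. C_y = -25  [AD ∥ CB ∩ DB ∥ AC]
   → C = (5, -25)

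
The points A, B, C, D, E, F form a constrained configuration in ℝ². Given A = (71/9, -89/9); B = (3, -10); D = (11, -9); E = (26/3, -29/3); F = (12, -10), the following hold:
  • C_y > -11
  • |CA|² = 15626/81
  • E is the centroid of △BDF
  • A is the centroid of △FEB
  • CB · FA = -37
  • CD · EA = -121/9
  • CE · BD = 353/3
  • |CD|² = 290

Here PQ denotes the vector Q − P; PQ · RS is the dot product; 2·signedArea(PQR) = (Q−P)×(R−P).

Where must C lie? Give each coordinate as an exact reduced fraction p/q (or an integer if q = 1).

1. C_x = -6  [CD · EA = -121/9 ∩ CB · FA = -37]
2. C_y = -10  [CD · EA = -121/9 ∩ CB · FA = -37]
   → C = (-6, -10)

C = (-6, -10)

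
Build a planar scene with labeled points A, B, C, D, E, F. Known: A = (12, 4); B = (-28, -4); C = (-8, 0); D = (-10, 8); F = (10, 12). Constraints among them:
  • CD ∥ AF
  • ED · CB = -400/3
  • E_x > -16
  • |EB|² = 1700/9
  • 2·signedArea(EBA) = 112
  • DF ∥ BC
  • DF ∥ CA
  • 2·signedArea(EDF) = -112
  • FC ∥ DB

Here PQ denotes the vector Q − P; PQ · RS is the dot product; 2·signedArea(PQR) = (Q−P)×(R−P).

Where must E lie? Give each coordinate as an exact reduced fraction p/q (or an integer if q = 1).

1. E_x = -46/3  [2·signedArea(EDF) = -112 ∩ ED · CB = -400/3]
2. E_y = 4/3  [2·signedArea(EDF) = -112 ∩ ED · CB = -400/3]
   → E = (-46/3, 4/3)

E = (-46/3, 4/3)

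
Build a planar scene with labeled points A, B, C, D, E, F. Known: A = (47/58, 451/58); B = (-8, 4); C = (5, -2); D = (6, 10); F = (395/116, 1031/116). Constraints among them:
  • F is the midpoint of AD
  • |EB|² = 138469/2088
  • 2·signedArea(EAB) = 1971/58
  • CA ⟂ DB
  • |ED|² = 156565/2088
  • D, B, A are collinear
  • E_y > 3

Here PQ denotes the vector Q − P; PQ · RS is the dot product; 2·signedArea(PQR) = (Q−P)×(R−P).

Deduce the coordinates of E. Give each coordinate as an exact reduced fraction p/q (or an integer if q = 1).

E = (47/348, 421/116)

1. E_x = 47/348  [line 219/58·x + -511/58·y + 1825/58 = 0 ∩ |EB|² = 138469/2088]
2. E_y = 421/116  [line 219/58·x + -511/58·y + 1825/58 = 0 ∩ |EB|² = 138469/2088]
   → E = (47/348, 421/116)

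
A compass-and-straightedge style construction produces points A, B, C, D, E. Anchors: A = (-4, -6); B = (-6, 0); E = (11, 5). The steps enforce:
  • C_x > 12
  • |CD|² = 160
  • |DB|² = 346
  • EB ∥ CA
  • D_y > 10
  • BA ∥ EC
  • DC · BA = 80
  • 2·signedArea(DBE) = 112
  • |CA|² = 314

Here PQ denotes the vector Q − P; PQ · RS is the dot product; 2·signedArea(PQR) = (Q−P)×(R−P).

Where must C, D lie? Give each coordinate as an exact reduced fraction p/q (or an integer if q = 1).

C = (13, -1)
D = (9, 11)

1. C_x = 13  [EB ∥ CA ∩ BA ∥ EC]
2. C_y = -1  [EB ∥ CA ∩ BA ∥ EC]
   → C = (13, -1)
3. D_x = 9  [2·signedArea(DBE) = 112 ∩ DC · BA = 80]
4. D_y = 11  [2·signedArea(DBE) = 112 ∩ DC · BA = 80]
   → D = (9, 11)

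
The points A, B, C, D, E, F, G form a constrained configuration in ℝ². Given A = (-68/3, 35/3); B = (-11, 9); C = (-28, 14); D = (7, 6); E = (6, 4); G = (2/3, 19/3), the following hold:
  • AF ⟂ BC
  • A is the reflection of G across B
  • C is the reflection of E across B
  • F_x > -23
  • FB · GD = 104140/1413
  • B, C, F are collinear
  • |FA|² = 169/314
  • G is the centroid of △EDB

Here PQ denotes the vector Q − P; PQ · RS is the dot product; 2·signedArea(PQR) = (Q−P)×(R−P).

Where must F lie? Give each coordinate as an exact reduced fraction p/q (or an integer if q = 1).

1. F_x = -21157/942  [B, C, F are collinear ∩ AF ⟂ BC]
2. F_y = 11653/942  [B, C, F are collinear ∩ AF ⟂ BC]
   → F = (-21157/942, 11653/942)

F = (-21157/942, 11653/942)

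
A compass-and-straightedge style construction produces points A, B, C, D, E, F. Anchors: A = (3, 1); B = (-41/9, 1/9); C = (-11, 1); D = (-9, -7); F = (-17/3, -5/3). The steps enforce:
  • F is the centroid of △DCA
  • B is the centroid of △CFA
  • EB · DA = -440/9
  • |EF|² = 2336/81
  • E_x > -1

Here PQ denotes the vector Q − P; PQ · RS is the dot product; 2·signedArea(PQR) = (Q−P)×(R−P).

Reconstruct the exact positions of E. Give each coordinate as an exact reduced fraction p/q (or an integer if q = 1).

1. E_x = -7/9  [line -12·x + -8·y + -44/9 = 0 ∩ |EF|² = 2336/81]
2. E_y = 5/9  [line -12·x + -8·y + -44/9 = 0 ∩ |EF|² = 2336/81]
   → E = (-7/9, 5/9)

E = (-7/9, 5/9)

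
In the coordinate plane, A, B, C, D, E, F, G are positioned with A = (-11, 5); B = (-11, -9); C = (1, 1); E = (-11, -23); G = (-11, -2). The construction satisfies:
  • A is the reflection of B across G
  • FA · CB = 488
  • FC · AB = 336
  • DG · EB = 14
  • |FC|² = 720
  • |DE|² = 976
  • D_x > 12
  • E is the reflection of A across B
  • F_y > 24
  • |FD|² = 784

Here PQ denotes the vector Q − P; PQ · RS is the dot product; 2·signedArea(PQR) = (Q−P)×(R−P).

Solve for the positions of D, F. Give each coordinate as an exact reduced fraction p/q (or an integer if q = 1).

1. D_y = -3  [DG · EB = 14]
2. D_x = 13  [|DE|² = 976]
   → D = (13, -3)
3. F_x = 13  [FA · CB = 488 ∩ FC · AB = 336]
4. F_y = 25  [FA · CB = 488 ∩ FC · AB = 336]
   → F = (13, 25)

D = (13, -3)
F = (13, 25)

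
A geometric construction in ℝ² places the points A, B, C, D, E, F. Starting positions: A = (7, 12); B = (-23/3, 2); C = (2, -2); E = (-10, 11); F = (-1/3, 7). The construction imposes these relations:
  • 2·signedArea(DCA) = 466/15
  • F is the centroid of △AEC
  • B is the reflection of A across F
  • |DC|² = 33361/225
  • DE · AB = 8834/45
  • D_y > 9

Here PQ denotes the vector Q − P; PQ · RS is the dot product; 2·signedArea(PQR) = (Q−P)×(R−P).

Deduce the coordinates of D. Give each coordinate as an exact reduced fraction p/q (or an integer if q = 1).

1. D_x = 61/15  [DE · AB = 8834/45 ∩ 2·signedArea(DCA) = 466/15]
2. D_y = 10  [DE · AB = 8834/45 ∩ 2·signedArea(DCA) = 466/15]
   → D = (61/15, 10)

D = (61/15, 10)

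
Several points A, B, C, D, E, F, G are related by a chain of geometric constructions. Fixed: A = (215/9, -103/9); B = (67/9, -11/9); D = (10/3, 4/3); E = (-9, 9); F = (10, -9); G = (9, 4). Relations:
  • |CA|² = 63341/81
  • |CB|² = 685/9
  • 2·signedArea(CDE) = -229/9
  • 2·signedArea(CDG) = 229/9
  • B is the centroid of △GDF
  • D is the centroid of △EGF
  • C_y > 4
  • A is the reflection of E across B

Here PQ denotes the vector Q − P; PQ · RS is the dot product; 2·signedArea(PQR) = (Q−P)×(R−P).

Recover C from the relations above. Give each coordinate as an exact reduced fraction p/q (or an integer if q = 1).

1. C_x = 10/9  [2·signedArea(CDG) = 229/9 ∩ 2·signedArea(CDE) = -229/9]
2. C_y = 43/9  [2·signedArea(CDG) = 229/9 ∩ 2·signedArea(CDE) = -229/9]
   → C = (10/9, 43/9)

C = (10/9, 43/9)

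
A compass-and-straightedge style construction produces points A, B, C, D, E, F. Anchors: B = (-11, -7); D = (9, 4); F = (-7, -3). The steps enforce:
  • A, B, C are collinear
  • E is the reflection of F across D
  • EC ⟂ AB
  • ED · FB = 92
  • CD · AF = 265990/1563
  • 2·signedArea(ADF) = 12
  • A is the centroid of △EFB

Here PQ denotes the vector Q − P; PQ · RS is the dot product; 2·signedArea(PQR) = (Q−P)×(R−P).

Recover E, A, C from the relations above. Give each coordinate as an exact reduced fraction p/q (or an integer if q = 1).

A = (7/3, 1/3)
C = (12629/521, 6451/521)
E = (25, 11)

1. E_x = 25  [E is the reflection of F across D]
2. E_y = 11  [E is the reflection of F across D]
   → E = (25, 11)
3. A_x = 7/3  [A is the centroid of △EFB]
4. A_y = 1/3  [A is the centroid of △EFB]
   → A = (7/3, 1/3)
5. C_x = 12629/521  [A, B, C are collinear ∩ EC ⟂ AB]
6. C_y = 6451/521  [A, B, C are collinear ∩ EC ⟂ AB]
   → C = (12629/521, 6451/521)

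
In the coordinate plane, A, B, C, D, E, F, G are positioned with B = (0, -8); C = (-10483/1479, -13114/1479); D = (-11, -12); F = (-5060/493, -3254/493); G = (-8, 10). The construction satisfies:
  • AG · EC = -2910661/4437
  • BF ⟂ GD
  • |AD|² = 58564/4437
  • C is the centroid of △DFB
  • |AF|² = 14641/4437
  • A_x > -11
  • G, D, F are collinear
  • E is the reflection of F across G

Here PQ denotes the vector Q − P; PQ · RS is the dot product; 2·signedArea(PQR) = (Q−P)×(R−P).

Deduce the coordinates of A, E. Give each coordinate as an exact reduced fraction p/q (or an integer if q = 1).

A = (-5181/493, -12424/1479)
E = (-2828/493, 13114/493)

1. E_x = -2828/493  [E is the reflection of F across G]
2. E_y = 13114/493  [E is the reflection of F across G]
   → E = (-2828/493, 13114/493)
3. A_x = -5181/493  [line 1999/1479·x + 52456/1479·y + 1384957/4437 = 0 ∩ |AD|² = 58564/4437]
4. A_y = -12424/1479  [line 1999/1479·x + 52456/1479·y + 1384957/4437 = 0 ∩ |AD|² = 58564/4437]
   → A = (-5181/493, -12424/1479)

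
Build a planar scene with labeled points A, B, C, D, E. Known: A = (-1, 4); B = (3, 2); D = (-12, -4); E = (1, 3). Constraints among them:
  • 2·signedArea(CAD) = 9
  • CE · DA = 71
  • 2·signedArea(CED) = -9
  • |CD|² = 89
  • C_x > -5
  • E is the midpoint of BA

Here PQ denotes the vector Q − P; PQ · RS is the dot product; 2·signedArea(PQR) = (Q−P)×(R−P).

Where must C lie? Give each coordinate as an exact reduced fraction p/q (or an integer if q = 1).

C = (-4, 1)

1. C_x = -4  [2·signedArea(CAD) = 9 ∩ 2·signedArea(CED) = -9]
2. C_y = 1  [2·signedArea(CAD) = 9 ∩ 2·signedArea(CED) = -9]
   → C = (-4, 1)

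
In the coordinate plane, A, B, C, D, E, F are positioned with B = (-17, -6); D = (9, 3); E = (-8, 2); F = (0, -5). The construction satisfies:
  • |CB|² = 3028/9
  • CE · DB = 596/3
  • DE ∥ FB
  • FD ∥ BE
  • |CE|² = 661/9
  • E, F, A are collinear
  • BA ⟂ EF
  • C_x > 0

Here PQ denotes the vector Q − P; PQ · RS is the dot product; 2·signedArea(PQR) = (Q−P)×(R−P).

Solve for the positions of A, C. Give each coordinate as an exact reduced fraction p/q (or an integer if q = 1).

1. A_x = -1032/113  [E, F, A are collinear ∩ BA ⟂ EF]
2. A_y = 338/113  [E, F, A are collinear ∩ BA ⟂ EF]
   → A = (-1032/113, 338/113)
3. C_x = 1/3  [line 26·x + 9·y + -26/3 = 0 ∩ |CB|² = 3028/9]
4. C_y = 0  [line 26·x + 9·y + -26/3 = 0 ∩ |CB|² = 3028/9]
   → C = (1/3, 0)

A = (-1032/113, 338/113)
C = (1/3, 0)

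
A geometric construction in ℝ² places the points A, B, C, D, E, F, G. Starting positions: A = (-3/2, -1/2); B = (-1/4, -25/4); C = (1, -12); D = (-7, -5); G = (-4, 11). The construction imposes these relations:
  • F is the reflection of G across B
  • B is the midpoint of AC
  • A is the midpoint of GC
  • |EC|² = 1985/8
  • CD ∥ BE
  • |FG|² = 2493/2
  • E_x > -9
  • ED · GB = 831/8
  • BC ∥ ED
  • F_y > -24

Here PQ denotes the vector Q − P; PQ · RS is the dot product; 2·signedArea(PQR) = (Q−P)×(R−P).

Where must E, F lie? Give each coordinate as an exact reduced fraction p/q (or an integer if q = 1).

E = (-33/4, 3/4)
F = (7/2, -47/2)

1. E_x = -33/4  [BC ∥ ED ∩ CD ∥ BE]
2. E_y = 3/4  [BC ∥ ED ∩ CD ∥ BE]
   → E = (-33/4, 3/4)
3. F_x = 7/2  [F is the reflection of G across B]
4. F_y = -47/2  [F is the reflection of G across B]
   → F = (7/2, -47/2)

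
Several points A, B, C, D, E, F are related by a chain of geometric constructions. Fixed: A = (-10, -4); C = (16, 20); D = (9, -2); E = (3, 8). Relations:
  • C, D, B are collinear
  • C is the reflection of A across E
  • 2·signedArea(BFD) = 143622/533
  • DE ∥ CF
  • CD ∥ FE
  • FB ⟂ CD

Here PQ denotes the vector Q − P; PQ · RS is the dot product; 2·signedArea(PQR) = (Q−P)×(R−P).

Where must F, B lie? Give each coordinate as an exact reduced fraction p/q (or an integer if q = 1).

1. F_x = 10  [CD ∥ FE ∩ DE ∥ CF]
2. F_y = 30  [CD ∥ FE ∩ DE ∥ CF]
   → F = (10, 30)
3. B_x = 9774/533  [C, D, B are collinear ∩ FB ⟂ CD]
4. B_y = 14576/533  [C, D, B are collinear ∩ FB ⟂ CD]
   → B = (9774/533, 14576/533)

B = (9774/533, 14576/533)
F = (10, 30)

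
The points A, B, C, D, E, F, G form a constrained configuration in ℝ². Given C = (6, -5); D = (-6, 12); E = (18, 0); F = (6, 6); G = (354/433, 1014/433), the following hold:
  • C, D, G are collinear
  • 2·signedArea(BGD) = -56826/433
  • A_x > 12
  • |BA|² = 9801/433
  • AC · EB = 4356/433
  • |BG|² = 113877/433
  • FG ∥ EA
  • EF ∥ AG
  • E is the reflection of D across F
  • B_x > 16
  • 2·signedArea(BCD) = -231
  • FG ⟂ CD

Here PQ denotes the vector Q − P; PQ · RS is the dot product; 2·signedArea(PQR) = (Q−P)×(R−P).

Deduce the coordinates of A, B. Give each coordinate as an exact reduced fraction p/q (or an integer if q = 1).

A = (5550/433, -1584/433)
B = (7233/433, -396/433)

1. A_x = 5550/433  [EF ∥ AG ∩ FG ∥ EA]
2. A_y = -1584/433  [EF ∥ AG ∩ FG ∥ EA]
   → A = (5550/433, -1584/433)
3. B_x = 7233/433  [2·signedArea(BCD) = -231 ∩ AC · EB = 4356/433]
4. B_y = -396/433  [2·signedArea(BCD) = -231 ∩ AC · EB = 4356/433]
   → B = (7233/433, -396/433)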